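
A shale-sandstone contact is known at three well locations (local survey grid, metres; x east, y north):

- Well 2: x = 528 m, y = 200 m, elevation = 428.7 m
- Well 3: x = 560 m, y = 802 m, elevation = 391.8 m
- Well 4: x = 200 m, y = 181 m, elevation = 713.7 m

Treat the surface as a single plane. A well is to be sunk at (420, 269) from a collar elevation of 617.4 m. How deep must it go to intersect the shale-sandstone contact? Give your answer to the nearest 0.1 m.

96.0 m

Let the plane be z = a·x + b·y + c.
Well 3−Well 2: 32a + 602b = −36.9;  Well 4−Well 2: −328a − 19b = 285.
Solving gives a = −0.86802, b = −0.01515.
Then c = 428.7 − a·528 − b·200 = 890.05.
At (420, 269): z_contact = −364.57 − 4.08 + 890.05 = 521.40 m.
Depth below ground = 617.4 − 521.40 = 96.0 m.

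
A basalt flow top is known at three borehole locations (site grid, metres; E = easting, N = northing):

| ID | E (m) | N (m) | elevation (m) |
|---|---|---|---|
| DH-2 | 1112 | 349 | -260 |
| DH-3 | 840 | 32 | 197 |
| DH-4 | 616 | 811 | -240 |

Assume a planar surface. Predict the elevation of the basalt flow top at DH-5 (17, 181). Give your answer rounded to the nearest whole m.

713 m

Let the plane be z = a·E + b·N + c.
DH-3−DH-2: −272a − 317b = 457;  DH-4−DH-2: −496a + 462b = 20.
Solving gives a = −0.76874, b = −0.78203.
Then c = -260 − a·1112 − b·349 = 867.77.
At (17, 181): z = −13.1 − 141.5 + 867.77 = 713.2 m.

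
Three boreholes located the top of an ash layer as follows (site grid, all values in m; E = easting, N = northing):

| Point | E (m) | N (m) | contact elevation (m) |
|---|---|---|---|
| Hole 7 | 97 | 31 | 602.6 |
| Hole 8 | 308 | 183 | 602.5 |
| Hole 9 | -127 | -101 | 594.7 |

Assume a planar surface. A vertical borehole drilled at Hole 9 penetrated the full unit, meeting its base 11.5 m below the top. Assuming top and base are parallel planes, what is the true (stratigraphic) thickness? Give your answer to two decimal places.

10.90 m

Let the plane be z = a·E + b·N + c.
Hole 8−Hole 7: 211a + 152b = −0.1;  Hole 9−Hole 7: −224a − 132b = −7.9.
Solving gives a = 0.19593, b = −0.27264.
|∇z| = √(a²+b²) = 0.33574, so dip δ = arctan(0.33574) = 18.56°.
True thickness = vertical thickness × cos δ = 11.5 × cos 18.56° = 10.90 m.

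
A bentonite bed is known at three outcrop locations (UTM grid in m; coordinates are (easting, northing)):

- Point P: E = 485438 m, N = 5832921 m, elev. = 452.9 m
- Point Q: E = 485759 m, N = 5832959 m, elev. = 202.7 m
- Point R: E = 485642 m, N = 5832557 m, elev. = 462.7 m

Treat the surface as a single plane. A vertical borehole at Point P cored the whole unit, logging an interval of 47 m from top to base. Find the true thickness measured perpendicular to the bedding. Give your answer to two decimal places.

35.85 m

Let the plane be z = a·E + b·N + c.
Point Q−Point P: 321a + 38b = −250.2;  Point R−Point P: 204a − 364b = 9.8.
Solving gives a = −0.72796, b = −0.43490.
|∇z| = √(a²+b²) = 0.84797, so dip δ = arctan(0.84797) = 40.30°.
True thickness = vertical thickness × cos δ = 47 × cos 40.30° = 35.85 m.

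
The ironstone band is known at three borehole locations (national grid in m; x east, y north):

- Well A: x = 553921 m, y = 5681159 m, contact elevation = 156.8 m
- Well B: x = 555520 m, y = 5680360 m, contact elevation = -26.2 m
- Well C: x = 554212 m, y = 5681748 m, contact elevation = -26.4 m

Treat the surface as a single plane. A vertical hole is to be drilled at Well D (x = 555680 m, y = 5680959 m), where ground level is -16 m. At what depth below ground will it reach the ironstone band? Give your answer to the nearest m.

Let the plane be z = a·x + b·y + c.
Well B−Well A: 1599a − 799b = −183;  Well C−Well A: 291a + 589b = −183.2.
Solving gives a = −0.21643487, b = −0.20410433.
Then c = 156.8 − a·553921 − b·5681159 = 1279593.79.
At (555680, 5680959): z_contact = −120268.5 − 1159508.3 + 1279593.79 = -183.1 m.
Depth below ground = -16 − (-183.1) = 167 m.

167 m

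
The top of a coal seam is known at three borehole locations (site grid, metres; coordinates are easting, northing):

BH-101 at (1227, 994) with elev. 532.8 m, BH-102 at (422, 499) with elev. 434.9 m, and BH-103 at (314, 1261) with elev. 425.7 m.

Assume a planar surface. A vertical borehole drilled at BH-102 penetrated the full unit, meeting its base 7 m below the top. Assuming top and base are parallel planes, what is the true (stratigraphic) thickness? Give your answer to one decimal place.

7.0 m

Let the plane be z = a·easting + b·northing + c.
BH-102−BH-101: −805a − 495b = −97.9;  BH-103−BH-101: −913a + 267b = −107.1.
Solving gives a = 0.11869, b = 0.00475.
|∇z| = √(a²+b²) = 0.11879, so dip δ = arctan(0.11879) = 6.77°.
True thickness = vertical thickness × cos δ = 7 × cos 6.77° = 7.0 m.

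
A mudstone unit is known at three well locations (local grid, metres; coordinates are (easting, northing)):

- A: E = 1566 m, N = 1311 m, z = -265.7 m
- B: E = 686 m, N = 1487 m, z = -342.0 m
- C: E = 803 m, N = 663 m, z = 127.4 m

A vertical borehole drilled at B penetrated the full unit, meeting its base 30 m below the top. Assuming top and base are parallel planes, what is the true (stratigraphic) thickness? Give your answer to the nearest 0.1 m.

26.0 m

Two edge vectors: A→B = (-880, 176, -76.3), A→C = (-763, -648, 393.1).
Normal n = (A→B) × (A→C) = (19743.2, 404144.9, 704528).
So ∂z/∂E = −n_x/n_z = −0.02802 and ∂z/∂N = −n_y/n_z = −0.57364.
|∇z| = √(a²+b²) = 0.57432, so dip δ = arctan(0.57432) = 29.87°.
True thickness = vertical thickness × cos δ = 30 × cos 29.87° = 26.0 m.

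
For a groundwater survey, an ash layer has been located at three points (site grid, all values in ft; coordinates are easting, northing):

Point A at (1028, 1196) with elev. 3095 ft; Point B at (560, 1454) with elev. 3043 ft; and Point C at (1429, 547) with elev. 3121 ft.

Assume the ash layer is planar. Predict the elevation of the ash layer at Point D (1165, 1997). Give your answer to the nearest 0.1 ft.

Let the plane be z = a·easting + b·northing + c.
Point B−Point A: −468a + 258b = −52;  Point C−Point A: 401a − 649b = 26.
Solving gives a = 0.135015, b = 0.043361.
Then c = 3095 − a·1028 − b·1196 = 2904.35.
At (1165, 1997): z = 157.3 + 86.6 + 2904.35 = 3148.2 ft.

3148.2 ft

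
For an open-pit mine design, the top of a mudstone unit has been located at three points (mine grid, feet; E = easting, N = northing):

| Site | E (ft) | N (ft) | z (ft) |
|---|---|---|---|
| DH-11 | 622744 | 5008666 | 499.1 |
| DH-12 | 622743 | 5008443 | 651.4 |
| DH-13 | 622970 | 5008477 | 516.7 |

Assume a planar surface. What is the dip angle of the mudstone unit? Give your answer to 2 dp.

Two edge vectors: DH-11→DH-12 = (-1, -223, 152.3), DH-11→DH-13 = (226, -189, 17.6).
Normal n = (DH-11→DH-12) × (DH-11→DH-13) = (24859.9, 34437.4, 50587).
So ∂z/∂E = −n_x/n_z = −0.49143 and ∂z/∂N = −n_y/n_z = −0.68076.
Gradient magnitude |∇z| = √(a² + b²) = √(0.24150 + 0.46343) = 0.83960.
True dip = arctan(0.83960) = 40.02°, dipping toward NE (azimuth ≈ 036°).

40.02°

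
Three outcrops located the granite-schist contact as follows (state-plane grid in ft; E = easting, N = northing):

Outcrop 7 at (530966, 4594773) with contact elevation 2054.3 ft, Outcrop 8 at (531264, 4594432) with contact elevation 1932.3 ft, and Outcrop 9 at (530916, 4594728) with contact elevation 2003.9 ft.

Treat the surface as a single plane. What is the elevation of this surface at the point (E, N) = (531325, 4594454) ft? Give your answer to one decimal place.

1971.0 ft

Let the plane be z = a·E + b·N + c.
Outcrop 8−Outcrop 7: 298a − 341b = −122;  Outcrop 9−Outcrop 7: −50a − 45b = −50.4.
Solving gives a = 0.383992121, b = 0.693342088.
Then c = 2054.3 − a·530966 − b·4594773 = −3387581.97.
At (531325, 4594454): z = 204024.6 + 3185528.3 − 3387581.97 = 1971.0 ft.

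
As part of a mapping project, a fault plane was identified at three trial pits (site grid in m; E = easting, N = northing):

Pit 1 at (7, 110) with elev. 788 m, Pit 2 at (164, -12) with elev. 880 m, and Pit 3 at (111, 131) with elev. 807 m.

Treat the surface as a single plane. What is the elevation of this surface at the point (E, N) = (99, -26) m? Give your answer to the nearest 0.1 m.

868.5 m

Let the plane be z = a·E + b·N + c.
Pit 2−Pit 1: 157a − 122b = 92;  Pit 3−Pit 1: 104a + 21b = 19.
Solving gives a = 0.26587, b = −0.41195.
Then c = 788 − a·7 − b·110 = 831.45.
At (99, -26): z = 26.3 + 10.7 + 831.45 = 868.5 m.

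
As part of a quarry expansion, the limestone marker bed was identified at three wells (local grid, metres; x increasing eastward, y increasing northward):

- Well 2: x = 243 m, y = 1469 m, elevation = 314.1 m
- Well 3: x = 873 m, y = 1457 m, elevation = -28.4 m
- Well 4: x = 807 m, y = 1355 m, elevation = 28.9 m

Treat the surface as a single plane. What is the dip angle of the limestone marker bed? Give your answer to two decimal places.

30.35°

Let the plane be z = a·x + b·y + c.
Well 3−Well 2: 630a − 12b = −342.5;  Well 4−Well 2: 564a − 114b = −285.2.
Solving gives a = −0.54760, b = −0.20743.
Gradient magnitude |∇z| = √(a² + b²) = √(0.29987 + 0.04303) = 0.58557.
True dip = arctan(0.58557) = 30.35°, dipping toward ENE (azimuth ≈ 069°).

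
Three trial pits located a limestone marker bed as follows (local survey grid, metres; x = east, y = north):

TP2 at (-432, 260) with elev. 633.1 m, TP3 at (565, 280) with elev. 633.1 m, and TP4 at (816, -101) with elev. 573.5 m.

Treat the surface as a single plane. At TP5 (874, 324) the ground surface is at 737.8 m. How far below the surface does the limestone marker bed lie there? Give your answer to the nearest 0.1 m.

98.9 m

Two edge vectors: TP2→TP3 = (997, 20, 0), TP2→TP4 = (1248, -361, -59.6).
Normal n = (TP2→TP3) × (TP2→TP4) = (-1192, 59421.2, -384877).
So ∂z/∂x = −n_x/n_z = −0.00310 and ∂z/∂y = −n_y/n_z = 0.15439.
Intercept c from TP2: 633.1 − 1.34 − 40.14 = 591.62.
At (874, 324): z_contact = −2.71 + 50.02 + 591.62 = 638.94 m.
Depth below ground = 737.8 − 638.94 = 98.9 m.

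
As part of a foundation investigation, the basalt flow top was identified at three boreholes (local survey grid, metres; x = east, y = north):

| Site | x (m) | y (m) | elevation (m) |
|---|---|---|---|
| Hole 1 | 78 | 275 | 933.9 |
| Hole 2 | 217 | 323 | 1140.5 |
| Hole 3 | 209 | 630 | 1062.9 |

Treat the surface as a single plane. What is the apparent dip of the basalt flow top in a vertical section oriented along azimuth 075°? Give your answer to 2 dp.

55.44°

Two edge vectors: Hole 1→Hole 2 = (139, 48, 206.6), Hole 1→Hole 3 = (131, 355, 129).
Normal n = (Hole 1→Hole 2) × (Hole 1→Hole 3) = (-67151, 9133.6, 43057).
So ∂z/∂x = −n_x/n_z = 1.55958 and ∂z/∂y = −n_y/n_z = −0.21213.
Unit vector along 075° is (sin 75°, cos 75°) = (0.9659, 0.2588).
Slope in that direction = a·(0.9659) + b·(0.2588) = 1.45154.
Apparent dip = arctan|1.45154| = 55.44° (true dip is 57.6°, so apparent ≤ true as expected).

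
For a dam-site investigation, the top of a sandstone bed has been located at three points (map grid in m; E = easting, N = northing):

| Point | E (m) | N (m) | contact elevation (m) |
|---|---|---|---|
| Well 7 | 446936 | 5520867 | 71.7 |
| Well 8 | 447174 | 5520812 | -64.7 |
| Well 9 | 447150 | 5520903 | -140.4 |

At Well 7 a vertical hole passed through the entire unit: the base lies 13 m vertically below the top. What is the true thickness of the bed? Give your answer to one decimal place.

Two edge vectors: Well 7→Well 8 = (238, -55, -136.4), Well 7→Well 9 = (214, 36, -212.1).
Normal n = (Well 7→Well 8) × (Well 7→Well 9) = (16575.9, 21290.2, 20338).
So ∂z/∂E = −n_x/n_z = −0.81502 and ∂z/∂N = −n_y/n_z = −1.04682.
|∇z| = √(a²+b²) = 1.32668, so dip δ = arctan(1.32668) = 52.99°.
True thickness = vertical thickness × cos δ = 13 × cos 52.99° = 7.8 m.

7.8 m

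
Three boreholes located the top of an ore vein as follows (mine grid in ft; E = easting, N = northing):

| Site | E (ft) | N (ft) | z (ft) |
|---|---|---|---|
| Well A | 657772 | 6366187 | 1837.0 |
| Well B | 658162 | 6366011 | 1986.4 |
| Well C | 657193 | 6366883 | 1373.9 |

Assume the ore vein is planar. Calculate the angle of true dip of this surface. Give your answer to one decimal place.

29.7°

Two edge vectors: Well A→Well B = (390, -176, 149.4), Well A→Well C = (-579, 696, -463.1).
Normal n = (Well A→Well B) × (Well A→Well C) = (-22476.8, 94106.4, 169536).
So ∂z/∂E = −n_x/n_z = 0.13258 and ∂z/∂N = −n_y/n_z = −0.55508.
Gradient magnitude |∇z| = √(a² + b²) = √(0.01758 + 0.30812) = 0.57070.
True dip = arctan(0.57070) = 29.7°, dipping toward NNW (azimuth ≈ 347°).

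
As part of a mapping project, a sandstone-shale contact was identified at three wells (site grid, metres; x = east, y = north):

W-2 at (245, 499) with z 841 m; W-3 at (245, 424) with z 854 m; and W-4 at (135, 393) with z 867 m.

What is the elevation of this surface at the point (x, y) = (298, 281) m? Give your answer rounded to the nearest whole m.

875 m

Let the plane be z = a·x + b·y + c.
W-3−W-2: 0a − 75b = 13;  W-4−W-2: −110a − 106b = 26.
Solving gives a = −0.06933, b = −0.17333.
Then c = 841 − a·245 − b·499 = 944.48.
At (298, 281): z = −20.7 − 48.7 + 944.48 = 875.1 m.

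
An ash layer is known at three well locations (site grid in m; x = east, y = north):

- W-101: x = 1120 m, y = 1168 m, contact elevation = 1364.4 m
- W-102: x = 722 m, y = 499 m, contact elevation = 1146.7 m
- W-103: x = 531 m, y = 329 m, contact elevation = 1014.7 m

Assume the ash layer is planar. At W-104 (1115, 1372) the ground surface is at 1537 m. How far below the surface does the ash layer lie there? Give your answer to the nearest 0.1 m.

Let the plane be z = a·x + b·y + c.
W-102−W-101: −398a − 669b = −217.7;  W-103−W-101: −589a − 839b = −349.7.
Solving gives a = 0.853291, b = −0.182227.
Then c = 1364.4 − a·1120 − b·1168 = 621.56.
At (1115, 1372): z_contact = 951.42 − 250.02 + 621.56 = 1322.96 m.
Depth below ground = 1537 − 1322.96 = 214.0 m.

214.0 m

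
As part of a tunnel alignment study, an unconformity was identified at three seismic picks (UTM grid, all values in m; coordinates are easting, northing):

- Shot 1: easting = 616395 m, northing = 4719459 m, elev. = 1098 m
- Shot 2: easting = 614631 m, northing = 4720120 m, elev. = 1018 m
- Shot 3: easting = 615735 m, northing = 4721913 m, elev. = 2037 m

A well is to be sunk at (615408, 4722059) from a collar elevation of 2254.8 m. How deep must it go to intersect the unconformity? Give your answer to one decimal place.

222.3 m

Two edge vectors: Shot 1→Shot 2 = (-1764, 661, -80), Shot 1→Shot 3 = (-660, 2454, 939).
Normal n = (Shot 1→Shot 2) × (Shot 1→Shot 3) = (816999, 1709196, -3892596).
So ∂z/∂easting = −n_x/n_z = 0.209885382 and ∂z/∂northing = −n_y/n_z = 0.439088978.
Intercept c from Shot 1: 1098 − 129372.30 − 2072262.43 = −2200536.73.
At (615408, 4722059): z_contact = 129165.14 + 2073404.06 − 2200536.73 = 2032.47 m.
Depth below ground = 2254.8 − 2032.47 = 222.3 m.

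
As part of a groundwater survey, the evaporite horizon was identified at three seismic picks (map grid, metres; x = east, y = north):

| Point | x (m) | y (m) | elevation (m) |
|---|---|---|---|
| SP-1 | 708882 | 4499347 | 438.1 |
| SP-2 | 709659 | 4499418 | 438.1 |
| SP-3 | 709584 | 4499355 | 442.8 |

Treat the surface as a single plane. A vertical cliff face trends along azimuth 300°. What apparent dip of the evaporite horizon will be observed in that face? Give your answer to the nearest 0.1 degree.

Let the plane be z = a·x + b·y + c.
SP-2−SP-1: 777a + 71b = 0;  SP-3−SP-1: 702a + 8b = 4.7.
Solving gives a = 0.00765, b = −0.08371.
Unit vector along 300° is (sin 300°, cos 300°) = (-0.8660, 0.5000).
Slope in that direction = a·(-0.8660) + b·(0.5000) = −0.04848.
Apparent dip = arctan|0.04848| = 2.8° (true dip is 4.8°, so apparent ≤ true as expected).

2.8°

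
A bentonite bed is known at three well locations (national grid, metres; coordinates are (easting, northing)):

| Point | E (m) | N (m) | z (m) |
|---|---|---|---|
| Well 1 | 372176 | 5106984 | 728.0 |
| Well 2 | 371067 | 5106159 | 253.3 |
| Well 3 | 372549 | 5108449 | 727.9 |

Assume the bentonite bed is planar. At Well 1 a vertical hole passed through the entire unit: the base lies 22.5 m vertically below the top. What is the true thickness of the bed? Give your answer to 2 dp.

Two edge vectors: Well 1→Well 2 = (-1109, -825, -474.7), Well 1→Well 3 = (373, 1465, -0.1).
Normal n = (Well 1→Well 2) × (Well 1→Well 3) = (695518, -177174, -1316960).
So ∂z/∂E = −n_x/n_z = 0.52812 and ∂z/∂N = −n_y/n_z = −0.13453.
|∇z| = √(a²+b²) = 0.54499, so dip δ = arctan(0.54499) = 28.59°.
True thickness = vertical thickness × cos δ = 22.5 × cos 28.59° = 19.76 m.

19.76 m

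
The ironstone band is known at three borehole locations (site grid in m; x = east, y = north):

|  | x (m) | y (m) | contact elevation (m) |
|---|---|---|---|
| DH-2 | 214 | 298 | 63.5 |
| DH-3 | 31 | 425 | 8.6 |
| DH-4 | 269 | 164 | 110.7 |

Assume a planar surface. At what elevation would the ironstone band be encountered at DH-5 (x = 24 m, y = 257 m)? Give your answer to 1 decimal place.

61.9 m

Two edge vectors: DH-2→DH-3 = (-183, 127, -54.9), DH-2→DH-4 = (55, -134, 47.2).
Normal n = (DH-2→DH-3) × (DH-2→DH-4) = (-1362.2, 5618.1, 17537).
So ∂z/∂x = −n_x/n_z = 0.07768 and ∂z/∂y = −n_y/n_z = −0.32036.
Intercept c from DH-2: 63.5 − 16.62 + 95.47 = 142.34.
At (24, 257): z = 1.9 − 82.3 + 142.34 = 61.9 m.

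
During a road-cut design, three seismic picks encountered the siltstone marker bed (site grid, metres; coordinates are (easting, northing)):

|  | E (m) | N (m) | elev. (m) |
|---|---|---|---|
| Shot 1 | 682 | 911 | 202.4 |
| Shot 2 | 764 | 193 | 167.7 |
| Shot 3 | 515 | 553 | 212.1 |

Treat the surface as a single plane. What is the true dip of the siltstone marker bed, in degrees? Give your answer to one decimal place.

Two edge vectors: Shot 1→Shot 2 = (82, -718, -34.7), Shot 1→Shot 3 = (-167, -358, 9.7).
Normal n = (Shot 1→Shot 2) × (Shot 1→Shot 3) = (-19387.2, 4999.5, -149262).
So ∂z/∂E = −n_x/n_z = −0.12989 and ∂z/∂N = −n_y/n_z = 0.03349.
Gradient magnitude |∇z| = √(a² + b²) = √(0.01687 + 0.00112) = 0.13414.
True dip = arctan(0.13414) = 7.6°, dipping toward ESE (azimuth ≈ 104°).

7.6°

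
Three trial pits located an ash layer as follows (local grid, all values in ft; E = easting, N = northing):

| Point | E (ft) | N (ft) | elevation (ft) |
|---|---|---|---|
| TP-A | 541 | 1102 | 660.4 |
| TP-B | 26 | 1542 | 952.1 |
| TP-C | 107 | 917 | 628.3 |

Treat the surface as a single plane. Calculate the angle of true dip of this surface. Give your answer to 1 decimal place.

27.4°

Two edge vectors: TP-A→TP-B = (-515, 440, 291.7), TP-A→TP-C = (-434, -185, -32.1).
Normal n = (TP-A→TP-B) × (TP-A→TP-C) = (39840.5, -143129.3, 286235).
So ∂z/∂E = −n_x/n_z = −0.13919 and ∂z/∂N = −n_y/n_z = 0.50004.
Gradient magnitude |∇z| = √(a² + b²) = √(0.01937 + 0.25004) = 0.51905.
True dip = arctan(0.51905) = 27.4°, dipping toward SSE (azimuth ≈ 164°).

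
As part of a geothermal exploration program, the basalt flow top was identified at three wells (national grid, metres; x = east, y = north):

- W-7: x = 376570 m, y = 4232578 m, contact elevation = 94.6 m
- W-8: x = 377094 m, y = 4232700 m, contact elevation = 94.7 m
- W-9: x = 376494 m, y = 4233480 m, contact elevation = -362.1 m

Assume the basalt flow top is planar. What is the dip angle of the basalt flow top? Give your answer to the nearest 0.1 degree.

Let the plane be z = a·x + b·y + c.
W-8−W-7: 524a + 122b = 0.1;  W-9−W-7: −76a + 902b = −456.7.
Solving gives a = 0.11580, b = −0.49656.
Gradient magnitude |∇z| = √(a² + b²) = √(0.01341 + 0.24657) = 0.50989.
True dip = arctan(0.50989) = 27.0°, dipping toward NNW (azimuth ≈ 347°).

27.0°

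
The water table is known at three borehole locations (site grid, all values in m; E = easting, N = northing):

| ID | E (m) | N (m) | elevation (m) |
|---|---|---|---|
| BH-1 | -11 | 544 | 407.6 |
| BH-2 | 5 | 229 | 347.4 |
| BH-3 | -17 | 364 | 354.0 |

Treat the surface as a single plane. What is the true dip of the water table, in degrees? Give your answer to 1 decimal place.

Let the plane be z = a·E + b·N + c.
BH-2−BH-1: 16a − 315b = −60.2;  BH-3−BH-1: −6a − 180b = −53.6.
Solving gives a = 1.26792, b = 0.25551.
Gradient magnitude |∇z| = √(a² + b²) = √(1.60763 + 0.06529) = 1.29341.
True dip = arctan(1.29341) = 52.3°, dipping toward WSW (azimuth ≈ 259°).

52.3°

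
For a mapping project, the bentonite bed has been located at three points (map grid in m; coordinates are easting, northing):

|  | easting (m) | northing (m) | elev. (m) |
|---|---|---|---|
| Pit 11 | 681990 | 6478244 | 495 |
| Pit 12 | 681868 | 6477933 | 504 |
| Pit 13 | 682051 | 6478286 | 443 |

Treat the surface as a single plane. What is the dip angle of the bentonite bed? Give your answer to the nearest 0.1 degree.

50.5°

Let the plane be z = a·easting + b·northing + c.
Pit 12−Pit 11: −122a − 311b = 9;  Pit 13−Pit 11: 61a + 42b = −52.
Solving gives a = −1.14061, b = 0.41850.
Gradient magnitude |∇z| = √(a² + b²) = √(1.30099 + 0.17514) = 1.21496.
True dip = arctan(1.21496) = 50.5°, dipping toward ESE (azimuth ≈ 110°).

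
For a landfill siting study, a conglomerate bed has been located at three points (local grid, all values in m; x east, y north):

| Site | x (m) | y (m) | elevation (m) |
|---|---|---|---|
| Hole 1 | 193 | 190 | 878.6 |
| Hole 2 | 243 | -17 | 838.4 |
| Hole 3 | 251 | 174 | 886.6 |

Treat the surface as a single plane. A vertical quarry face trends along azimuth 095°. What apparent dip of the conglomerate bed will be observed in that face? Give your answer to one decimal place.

10.4°

Two edge vectors: Hole 1→Hole 2 = (50, -207, -40.2), Hole 1→Hole 3 = (58, -16, 8).
Normal n = (Hole 1→Hole 2) × (Hole 1→Hole 3) = (-2299.2, -2731.6, 11206).
So ∂z/∂x = −n_x/n_z = 0.20518 and ∂z/∂y = −n_y/n_z = 0.24376.
Unit vector along 095° is (sin 95°, cos 95°) = (0.9962, -0.0872).
Slope in that direction = a·(0.9962) + b·(-0.0872) = 0.18315.
Apparent dip = arctan|0.18315| = 10.4° (true dip is 17.7°, so apparent ≤ true as expected).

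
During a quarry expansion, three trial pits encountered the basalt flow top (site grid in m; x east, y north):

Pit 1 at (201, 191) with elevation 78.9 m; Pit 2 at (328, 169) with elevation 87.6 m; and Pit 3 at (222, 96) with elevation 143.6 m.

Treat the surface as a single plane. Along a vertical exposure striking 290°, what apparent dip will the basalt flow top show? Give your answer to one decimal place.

10.7°

Two edge vectors: Pit 1→Pit 2 = (127, -22, 8.7), Pit 1→Pit 3 = (21, -95, 64.7).
Normal n = (Pit 1→Pit 2) × (Pit 1→Pit 3) = (-596.9, -8034.2, -11603).
So ∂z/∂x = −n_x/n_z = −0.05144 and ∂z/∂y = −n_y/n_z = −0.69242.
Unit vector along 290° is (sin 290°, cos 290°) = (-0.9397, 0.3420).
Slope in that direction = a·(-0.9397) + b·(0.3420) = −0.18848.
Apparent dip = arctan|0.18848| = 10.7° (true dip is 34.8°, so apparent ≤ true as expected).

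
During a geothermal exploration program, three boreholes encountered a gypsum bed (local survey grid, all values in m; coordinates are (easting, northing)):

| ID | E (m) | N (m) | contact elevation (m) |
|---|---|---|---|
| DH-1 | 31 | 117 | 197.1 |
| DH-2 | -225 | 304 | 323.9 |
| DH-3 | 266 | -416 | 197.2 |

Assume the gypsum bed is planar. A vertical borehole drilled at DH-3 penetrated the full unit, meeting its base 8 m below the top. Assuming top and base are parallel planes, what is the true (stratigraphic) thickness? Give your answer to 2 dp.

6.25 m

Two edge vectors: DH-1→DH-2 = (-256, 187, 126.8), DH-1→DH-3 = (235, -533, 0.1).
Normal n = (DH-1→DH-2) × (DH-1→DH-3) = (67603.1, 29823.6, 92503).
So ∂z/∂E = −n_x/n_z = −0.73082 and ∂z/∂N = −n_y/n_z = −0.32241.
|∇z| = √(a²+b²) = 0.79878, so dip δ = arctan(0.79878) = 38.62°.
True thickness = vertical thickness × cos δ = 8 × cos 38.62° = 6.25 m.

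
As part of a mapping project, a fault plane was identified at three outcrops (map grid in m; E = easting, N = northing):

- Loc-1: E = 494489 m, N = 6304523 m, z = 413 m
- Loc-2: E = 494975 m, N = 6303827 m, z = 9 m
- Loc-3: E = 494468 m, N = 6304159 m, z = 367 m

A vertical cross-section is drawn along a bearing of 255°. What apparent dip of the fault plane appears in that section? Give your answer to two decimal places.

28.30°

Let the plane be z = a·E + b·N + c.
Loc-2−Loc-1: 486a − 696b = −404;  Loc-3−Loc-1: −21a − 364b = −46.
Solving gives a = −0.60067, b = 0.16103.
Unit vector along 255° is (sin 255°, cos 255°) = (-0.9659, -0.2588).
Slope in that direction = a·(-0.9659) + b·(-0.2588) = 0.53852.
Apparent dip = arctan|0.53852| = 28.30° (true dip is 31.9°, so apparent ≤ true as expected).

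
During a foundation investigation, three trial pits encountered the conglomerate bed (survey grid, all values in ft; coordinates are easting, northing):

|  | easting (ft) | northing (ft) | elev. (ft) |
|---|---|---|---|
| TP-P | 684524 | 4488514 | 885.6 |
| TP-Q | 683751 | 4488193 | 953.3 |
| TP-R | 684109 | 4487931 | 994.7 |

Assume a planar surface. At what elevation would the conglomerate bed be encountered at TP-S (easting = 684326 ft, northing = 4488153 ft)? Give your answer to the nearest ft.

952 ft

Let the plane be z = a·easting + b·northing + c.
TP-Q−TP-P: −773a − 321b = 67.7;  TP-R−TP-P: −415a − 583b = 109.1.
Solving gives a = −0.01401192, b = −0.17716133.
Then c = 885.6 − a·684524 − b·4488514 = 805668.19.
At (684326, 4488153): z = −9588.7 − 795127.1 + 805668.19 = 952.3 ft.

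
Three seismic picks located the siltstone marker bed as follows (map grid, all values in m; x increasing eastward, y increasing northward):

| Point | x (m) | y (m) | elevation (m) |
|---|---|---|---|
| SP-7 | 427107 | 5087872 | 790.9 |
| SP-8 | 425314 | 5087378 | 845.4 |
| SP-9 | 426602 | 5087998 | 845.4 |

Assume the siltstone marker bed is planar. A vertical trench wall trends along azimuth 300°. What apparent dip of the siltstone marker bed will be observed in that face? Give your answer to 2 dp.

7.71°

Let the plane be z = a·x + b·y + c.
SP-8−SP-7: −1793a − 494b = 54.5;  SP-9−SP-7: −505a + 126b = 54.5.
Solving gives a = −0.07108, b = 0.14766.
Unit vector along 300° is (sin 300°, cos 300°) = (-0.8660, 0.5000).
Slope in that direction = a·(-0.8660) + b·(0.5000) = 0.13539.
Apparent dip = arctan|0.13539| = 7.71° (true dip is 9.3°, so apparent ≤ true as expected).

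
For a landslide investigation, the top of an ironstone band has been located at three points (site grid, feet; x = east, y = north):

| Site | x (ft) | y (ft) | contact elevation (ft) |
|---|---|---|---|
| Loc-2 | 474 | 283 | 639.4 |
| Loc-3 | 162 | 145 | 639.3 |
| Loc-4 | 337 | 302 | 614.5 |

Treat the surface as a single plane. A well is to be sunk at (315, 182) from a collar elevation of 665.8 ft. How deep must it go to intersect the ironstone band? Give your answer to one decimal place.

16.9 ft

Two edge vectors: Loc-2→Loc-3 = (-312, -138, -0.1), Loc-2→Loc-4 = (-137, 19, -24.9).
Normal n = (Loc-2→Loc-3) × (Loc-2→Loc-4) = (3438.1, -7755.1, -24834).
So ∂z/∂x = −n_x/n_z = 0.13844 and ∂z/∂y = −n_y/n_z = −0.31228.
Intercept c from Loc-2: 639.4 − 65.62 + 88.37 = 662.15.
At (315, 182): z_contact = 43.61 − 56.83 + 662.15 = 648.93 ft.
Depth below ground = 665.8 − 648.93 = 16.9 ft.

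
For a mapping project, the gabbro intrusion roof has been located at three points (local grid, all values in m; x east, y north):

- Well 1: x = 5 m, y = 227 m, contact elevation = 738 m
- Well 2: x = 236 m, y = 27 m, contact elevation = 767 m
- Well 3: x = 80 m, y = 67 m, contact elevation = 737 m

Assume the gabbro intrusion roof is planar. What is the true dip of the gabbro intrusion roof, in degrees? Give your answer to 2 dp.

13.83°

Let the plane be z = a·x + b·y + c.
Well 2−Well 1: 231a − 200b = 29;  Well 3−Well 1: 75a − 160b = −1.
Solving gives a = 0.22040, b = 0.10956.
Gradient magnitude |∇z| = √(a² + b²) = √(0.04858 + 0.01200) = 0.24613.
True dip = arctan(0.24613) = 13.83°, dipping toward WSW (azimuth ≈ 244°).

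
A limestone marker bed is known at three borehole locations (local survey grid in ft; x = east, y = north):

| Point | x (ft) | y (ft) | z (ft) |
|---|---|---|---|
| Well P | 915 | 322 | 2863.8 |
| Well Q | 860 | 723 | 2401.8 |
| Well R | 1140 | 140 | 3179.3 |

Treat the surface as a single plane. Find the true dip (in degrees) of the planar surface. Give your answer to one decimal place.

50.2°

Two edge vectors: Well P→Well Q = (-55, 401, -462), Well P→Well R = (225, -182, 315.5).
Normal n = (Well P→Well Q) × (Well P→Well R) = (42431.5, -86597.5, -80215).
So ∂z/∂x = −n_x/n_z = 0.52897 and ∂z/∂y = −n_y/n_z = −1.07957.
Gradient magnitude |∇z| = √(a² + b²) = √(0.27981 + 1.16547) = 1.20220.
True dip = arctan(1.20220) = 50.2°, dipping toward NNW (azimuth ≈ 334°).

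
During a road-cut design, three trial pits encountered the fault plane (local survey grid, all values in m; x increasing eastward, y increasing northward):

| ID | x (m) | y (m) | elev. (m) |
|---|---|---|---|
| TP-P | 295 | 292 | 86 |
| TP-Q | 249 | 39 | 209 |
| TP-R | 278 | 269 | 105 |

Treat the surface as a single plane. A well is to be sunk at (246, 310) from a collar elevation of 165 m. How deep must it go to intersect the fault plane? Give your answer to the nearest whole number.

Let the plane be z = a·x + b·y + c.
TP-Q−TP-P: −46a − 253b = 123;  TP-R−TP-P: −17a − 23b = 19.
Solving gives a = −0.60993, b = −0.37527.
Then c = 86 − a·295 − b·292 = 375.51.
At (246, 310): z_contact = −150.0 − 116.3 + 375.51 = 109.1 m.
Depth below ground = 165 − 109.1 = 56 m.

56 m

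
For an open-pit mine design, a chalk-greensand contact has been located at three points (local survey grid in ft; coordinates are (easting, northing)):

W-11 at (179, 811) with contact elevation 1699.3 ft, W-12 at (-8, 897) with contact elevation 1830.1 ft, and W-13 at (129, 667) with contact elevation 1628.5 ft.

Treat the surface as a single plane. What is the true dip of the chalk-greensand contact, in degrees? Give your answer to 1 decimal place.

37.0°

Let the plane be z = a·E + b·N + c.
W-12−W-11: −187a + 86b = 130.8;  W-13−W-11: −50a − 144b = −70.8.
Solving gives a = −0.40817, b = 0.63339.
Gradient magnitude |∇z| = √(a² + b²) = √(0.16660 + 0.40119) = 0.75352.
True dip = arctan(0.75352) = 37.0°, dipping toward SSE (azimuth ≈ 147°).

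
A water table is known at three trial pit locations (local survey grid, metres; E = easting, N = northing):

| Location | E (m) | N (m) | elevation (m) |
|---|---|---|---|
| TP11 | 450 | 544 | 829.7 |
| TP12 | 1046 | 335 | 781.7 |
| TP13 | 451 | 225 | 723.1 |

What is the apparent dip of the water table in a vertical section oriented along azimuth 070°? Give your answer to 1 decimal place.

8.5°

Two edge vectors: TP11→TP12 = (596, -209, -48), TP11→TP13 = (1, -319, -106.6).
Normal n = (TP11→TP12) × (TP11→TP13) = (6967.4, 63485.6, -189915).
So ∂z/∂E = −n_x/n_z = 0.03669 and ∂z/∂N = −n_y/n_z = 0.33428.
Unit vector along 070° is (sin 70°, cos 70°) = (0.9397, 0.3420).
Slope in that direction = a·(0.9397) + b·(0.3420) = 0.14881.
Apparent dip = arctan|0.14881| = 8.5° (true dip is 18.6°, so apparent ≤ true as expected).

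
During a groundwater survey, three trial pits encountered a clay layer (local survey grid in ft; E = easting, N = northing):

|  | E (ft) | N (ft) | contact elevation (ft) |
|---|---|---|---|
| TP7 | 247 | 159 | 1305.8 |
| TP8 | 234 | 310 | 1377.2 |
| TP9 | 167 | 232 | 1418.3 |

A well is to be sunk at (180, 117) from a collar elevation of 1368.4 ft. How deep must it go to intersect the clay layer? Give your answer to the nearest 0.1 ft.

7.8 ft

Two edge vectors: TP7→TP8 = (-13, 151, 71.4), TP7→TP9 = (-80, 73, 112.5).
Normal n = (TP7→TP8) × (TP7→TP9) = (11775.3, -4249.5, 11131).
So ∂z/∂E = −n_x/n_z = −1.05788 and ∂z/∂N = −n_y/n_z = 0.38177.
Intercept c from TP7: 1305.8 + 261.30 − 60.70 = 1506.40.
At (180, 117): z_contact = −190.42 + 44.67 + 1506.40 = 1360.64 ft.
Depth below ground = 1368.4 − 1360.64 = 7.8 ft.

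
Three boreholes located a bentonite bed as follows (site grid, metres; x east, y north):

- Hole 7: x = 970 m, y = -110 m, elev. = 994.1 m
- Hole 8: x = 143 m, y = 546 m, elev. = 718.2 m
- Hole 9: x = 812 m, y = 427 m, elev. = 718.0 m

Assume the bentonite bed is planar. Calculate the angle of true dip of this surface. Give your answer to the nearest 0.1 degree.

Two edge vectors: Hole 7→Hole 8 = (-827, 656, -275.9), Hole 7→Hole 9 = (-158, 537, -276.1).
Normal n = (Hole 7→Hole 8) × (Hole 7→Hole 9) = (-32963.3, -184742.5, -340451).
So ∂z/∂x = −n_x/n_z = −0.09682 and ∂z/∂y = −n_y/n_z = −0.54264.
Gradient magnitude |∇z| = √(a² + b²) = √(0.00937 + 0.29446) = 0.55121.
True dip = arctan(0.55121) = 28.9°, dipping toward N (azimuth ≈ 010°).

28.9°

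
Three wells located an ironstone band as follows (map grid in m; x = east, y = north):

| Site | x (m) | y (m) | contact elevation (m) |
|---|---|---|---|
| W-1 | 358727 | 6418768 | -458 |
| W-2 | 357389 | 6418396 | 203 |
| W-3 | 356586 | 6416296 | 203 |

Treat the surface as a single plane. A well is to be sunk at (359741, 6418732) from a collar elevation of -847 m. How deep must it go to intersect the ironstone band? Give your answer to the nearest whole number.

179 m

Let the plane be z = a·x + b·y + c.
W-2−W-1: −1338a − 372b = 661;  W-3−W-1: −2141a − 2472b = 661.
Solving gives a = −0.55278915, b = 0.21137604.
Then c = -458 − a·358727 − b·6418768 = −1158931.39.
At (359741, 6418732): z_contact = −198860.9 + 1356766.2 − 1158931.39 = -1026.1 m.
Depth below ground = -847 − (-1026.1) = 179 m.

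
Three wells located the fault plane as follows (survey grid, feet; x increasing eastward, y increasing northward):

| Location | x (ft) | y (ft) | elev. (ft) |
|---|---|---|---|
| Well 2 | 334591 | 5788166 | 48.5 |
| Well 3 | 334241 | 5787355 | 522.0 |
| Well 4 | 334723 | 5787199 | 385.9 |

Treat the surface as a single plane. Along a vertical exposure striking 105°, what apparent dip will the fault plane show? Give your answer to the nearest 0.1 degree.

Two edge vectors: Well 2→Well 3 = (-350, -811, 473.5), Well 2→Well 4 = (132, -967, 337.4).
Normal n = (Well 2→Well 3) × (Well 2→Well 4) = (184243.1, 180592, 445502).
So ∂z/∂x = −n_x/n_z = −0.41356 and ∂z/∂y = −n_y/n_z = −0.40537.
Unit vector along 105° is (sin 105°, cos 105°) = (0.9659, -0.2588).
Slope in that direction = a·(0.9659) + b·(-0.2588) = −0.29455.
Apparent dip = arctan|0.29455| = 16.4° (true dip is 30.1°, so apparent ≤ true as expected).

16.4°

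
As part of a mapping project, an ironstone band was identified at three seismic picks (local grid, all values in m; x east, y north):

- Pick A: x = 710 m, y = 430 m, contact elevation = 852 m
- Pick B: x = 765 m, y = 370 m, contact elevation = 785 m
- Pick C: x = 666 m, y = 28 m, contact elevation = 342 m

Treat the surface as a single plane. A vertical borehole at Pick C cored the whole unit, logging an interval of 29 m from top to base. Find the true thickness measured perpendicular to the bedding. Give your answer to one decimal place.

18.0 m

Let the plane be z = a·x + b·y + c.
Pick B−Pick A: 55a − 60b = −67;  Pick C−Pick A: −44a − 402b = −510.
Solving gives a = 0.14812, b = 1.25244.
|∇z| = √(a²+b²) = 1.26117, so dip δ = arctan(1.26117) = 51.59°.
True thickness = vertical thickness × cos δ = 29 × cos 51.59° = 18.0 m.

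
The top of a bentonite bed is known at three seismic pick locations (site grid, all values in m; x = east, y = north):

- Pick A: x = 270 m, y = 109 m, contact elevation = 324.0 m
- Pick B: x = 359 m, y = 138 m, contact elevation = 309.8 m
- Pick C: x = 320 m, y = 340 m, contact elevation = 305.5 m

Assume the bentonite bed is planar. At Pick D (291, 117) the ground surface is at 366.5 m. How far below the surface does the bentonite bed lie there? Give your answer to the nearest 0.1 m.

Two edge vectors: Pick A→Pick B = (89, 29, -14.2), Pick A→Pick C = (50, 231, -18.5).
Normal n = (Pick A→Pick B) × (Pick A→Pick C) = (2743.7, 936.5, 19109).
So ∂z/∂x = −n_x/n_z = −0.14358 and ∂z/∂y = −n_y/n_z = −0.04901.
Intercept c from Pick A: 324 + 38.77 + 5.34 = 368.11.
At (291, 117): z_contact = −41.78 − 5.73 + 368.11 = 320.59 m.
Depth below ground = 366.5 − 320.59 = 45.9 m.

45.9 m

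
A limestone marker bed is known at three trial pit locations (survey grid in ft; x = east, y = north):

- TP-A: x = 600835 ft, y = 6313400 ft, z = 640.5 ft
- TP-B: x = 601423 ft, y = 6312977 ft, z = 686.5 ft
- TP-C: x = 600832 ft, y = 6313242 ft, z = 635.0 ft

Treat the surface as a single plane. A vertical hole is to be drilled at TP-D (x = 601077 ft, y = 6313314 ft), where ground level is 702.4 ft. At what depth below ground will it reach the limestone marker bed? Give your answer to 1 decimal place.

40.1 ft

Let the plane be z = a·x + b·y + c.
TP-B−TP-A: 588a − 423b = 46;  TP-C−TP-A: −3a − 158b = −5.5.
Solving gives a = 0.101881643, b = 0.032875665.
Then c = 640.5 − a·600835 − b·6313400 = −268130.78.
At (601077, 6313314): z_contact = 61238.71 + 207554.40 − 268130.78 = 662.33 ft.
Depth below ground = 702.4 − 662.33 = 40.1 ft.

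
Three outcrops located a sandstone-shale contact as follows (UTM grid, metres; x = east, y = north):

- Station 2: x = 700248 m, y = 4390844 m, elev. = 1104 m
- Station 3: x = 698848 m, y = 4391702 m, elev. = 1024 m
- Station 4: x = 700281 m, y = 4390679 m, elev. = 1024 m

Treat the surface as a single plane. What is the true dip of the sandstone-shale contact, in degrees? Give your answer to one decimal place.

Two edge vectors: Station 2→Station 3 = (-1400, 858, -80), Station 2→Station 4 = (33, -165, -80).
Normal n = (Station 2→Station 3) × (Station 2→Station 4) = (-81840, -114640, 202686).
So ∂z/∂x = −n_x/n_z = 0.40378 and ∂z/∂y = −n_y/n_z = 0.56560.
Gradient magnitude |∇z| = √(a² + b²) = √(0.16304 + 0.31991) = 0.69494.
True dip = arctan(0.69494) = 34.8°, dipping toward SW (azimuth ≈ 216°).

34.8°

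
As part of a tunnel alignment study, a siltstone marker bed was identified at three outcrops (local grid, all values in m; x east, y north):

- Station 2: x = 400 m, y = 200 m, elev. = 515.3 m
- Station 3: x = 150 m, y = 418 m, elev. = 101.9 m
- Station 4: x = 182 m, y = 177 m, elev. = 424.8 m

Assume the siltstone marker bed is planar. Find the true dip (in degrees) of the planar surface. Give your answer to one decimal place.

54.1°

Let the plane be z = a·x + b·y + c.
Station 3−Station 2: −250a + 218b = −413.4;  Station 4−Station 2: −218a − 23b = −90.5.
Solving gives a = 0.54881, b = −1.26696.
Gradient magnitude |∇z| = √(a² + b²) = √(0.30119 + 1.60520) = 1.38072.
True dip = arctan(1.38072) = 54.1°, dipping toward NNW (azimuth ≈ 337°).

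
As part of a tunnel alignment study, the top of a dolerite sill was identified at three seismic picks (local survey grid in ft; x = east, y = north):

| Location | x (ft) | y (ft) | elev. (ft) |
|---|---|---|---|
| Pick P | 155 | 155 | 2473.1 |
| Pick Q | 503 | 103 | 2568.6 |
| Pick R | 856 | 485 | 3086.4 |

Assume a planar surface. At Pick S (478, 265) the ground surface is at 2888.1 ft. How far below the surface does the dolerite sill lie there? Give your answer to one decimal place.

173.1 ft

Two edge vectors: Pick P→Pick Q = (348, -52, 95.5), Pick P→Pick R = (701, 330, 613.3).
Normal n = (Pick P→Pick Q) × (Pick P→Pick R) = (-63406.6, -146482.9, 151292).
So ∂z/∂x = −n_x/n_z = 0.41910 and ∂z/∂y = −n_y/n_z = 0.96821.
Intercept c from Pick P: 2473.1 − 64.96 − 150.07 = 2258.07.
At (478, 265): z_contact = 200.33 + 256.58 + 2258.07 = 2714.97 ft.
Depth below ground = 2888.1 − 2714.97 = 173.1 ft.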